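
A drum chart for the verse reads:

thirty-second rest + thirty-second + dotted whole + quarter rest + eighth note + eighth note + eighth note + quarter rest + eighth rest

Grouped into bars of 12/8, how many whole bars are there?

1

One bar of 12/8 = 48 thirty-second notes.
Convert each value to thirty-second notes: thirty-second rest = 1; thirty-second = 1; dotted whole = 48; quarter rest = 8; eighth note = 4; eighth note = 4; eighth note = 4; quarter rest = 8; eighth rest = 4.
Total: 1 + 1 + 48 + 8 + 4 + 4 + 4 + 8 + 4 = 82.
82 ÷ 48 = 1 complete bar with 34 left over.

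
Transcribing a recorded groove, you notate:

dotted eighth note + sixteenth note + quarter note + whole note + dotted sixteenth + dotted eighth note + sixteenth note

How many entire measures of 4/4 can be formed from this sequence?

One bar of 4/4 = 32 thirty-second notes.
Convert each value to thirty-second notes: dotted eighth note = 6; sixteenth note = 2; quarter note = 8; whole note = 32; dotted sixteenth = 3; dotted eighth note = 6; sixteenth note = 2.
Adding: 6 + 2 + 8 + 32 + 3 + 6 + 2 = 59.
59 ÷ 32 = 1 complete bar with 27 left over.

1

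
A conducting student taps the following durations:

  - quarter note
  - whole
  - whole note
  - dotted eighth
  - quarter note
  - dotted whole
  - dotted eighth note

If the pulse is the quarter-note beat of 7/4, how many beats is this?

One quarter-note beat = 4 sixteenth notes.
In sixteenth notes: quarter note = 4; whole = 16; whole note = 16; dotted eighth = 3; quarter note = 4; dotted whole = 24; dotted eighth note = 3.
Total: 4 + 16 + 16 + 3 + 4 + 24 + 3 = 70.
70 ÷ 4 = 17.5 beats.

17.5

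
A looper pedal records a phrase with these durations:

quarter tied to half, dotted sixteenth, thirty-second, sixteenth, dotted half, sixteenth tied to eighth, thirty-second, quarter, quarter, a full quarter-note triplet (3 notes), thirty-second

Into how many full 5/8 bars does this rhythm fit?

One bar of 5/8 = 20 thirty-second notes.
In thirty-second notes: quarter tied to half (quarter + half) = 24; dotted sixteenth = 3; thirty-second = 1; sixteenth = 2; dotted half = 24; sixteenth tied to eighth (sixteenth + eighth) = 6; thirty-second = 1; quarter = 8; quarter = 8; a full quarter-note triplet (3 notes) (three triplet quarters span one half) = 16; thirty-second = 1.
Altogether 24 + 3 + 1 + 2 + 24 + 6 + 1 + 8 + 8 + 16 + 1 = 94.
94 ÷ 20 = 4 complete bars with 14 left over.

4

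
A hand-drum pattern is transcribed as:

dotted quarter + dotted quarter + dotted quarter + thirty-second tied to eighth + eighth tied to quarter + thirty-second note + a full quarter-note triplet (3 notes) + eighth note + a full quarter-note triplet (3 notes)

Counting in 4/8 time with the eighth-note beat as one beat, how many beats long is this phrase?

22.5

One eighth-note beat = 4 thirty-second notes.
Express everything in thirty-second notes: dotted quarter = 12; dotted quarter = 12; dotted quarter = 12; thirty-second tied to eighth (thirty-second + eighth) = 5; eighth tied to quarter (eighth + quarter) = 12; thirty-second note = 1; a full quarter-note triplet (3 notes) (three triplet quarters span one half) = 16; eighth note = 4; a full quarter-note triplet (3 notes) (three triplet quarters span one half) = 16.
Sum: 12 + 12 + 12 + 5 + 12 + 1 + 16 + 4 + 16 = 90.
90 ÷ 4 = 22.5 beats.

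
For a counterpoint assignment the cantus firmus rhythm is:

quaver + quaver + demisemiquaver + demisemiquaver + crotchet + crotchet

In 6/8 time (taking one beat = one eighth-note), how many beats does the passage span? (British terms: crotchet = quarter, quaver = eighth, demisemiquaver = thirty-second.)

One eighth-note beat = 4 thirty-second notes.
Each duration in thirty-second notes: quaver = 4; quaver = 4; demisemiquaver = 1; demisemiquaver = 1; crotchet = 8; crotchet = 8.
Adding: 4 + 4 + 1 + 1 + 8 + 8 = 26.
26 ÷ 4 = 6.5 beats.

6.5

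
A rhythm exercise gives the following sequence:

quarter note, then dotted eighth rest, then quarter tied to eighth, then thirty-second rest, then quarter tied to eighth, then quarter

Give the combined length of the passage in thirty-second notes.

Each duration in thirty-second notes: quarter note = 8; dotted eighth rest = 6; quarter tied to eighth (quarter + eighth) = 12; thirty-second rest = 1; quarter tied to eighth (quarter + eighth) = 12; quarter = 8.
Adding: 8 + 6 + 12 + 1 + 12 + 8 = 47 thirty-second notes.

47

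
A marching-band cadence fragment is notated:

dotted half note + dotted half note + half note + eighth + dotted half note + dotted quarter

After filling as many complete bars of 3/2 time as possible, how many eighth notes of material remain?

One bar of 3/2 = 12 eighth notes.
Working in eighth notes: dotted half note = 6; dotted half note = 6; half note = 4; eighth = 1; dotted half note = 6; dotted quarter = 3.
Total: 6 + 6 + 4 + 1 + 6 + 3 = 26.
26 ÷ 12 = 2 complete bars with 2 eighth notes remaining.

2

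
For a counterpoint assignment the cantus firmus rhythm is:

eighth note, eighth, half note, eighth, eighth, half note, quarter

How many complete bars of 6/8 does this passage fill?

One bar of 6/8 = 6 eighth notes.
Working in eighth notes: eighth note = 1; eighth = 1; half note = 4; eighth = 1; eighth = 1; half note = 4; quarter = 2.
Adding: 1 + 1 + 4 + 1 + 1 + 4 + 2 = 14.
14 ÷ 6 = 2 complete bars with 2 left over.

2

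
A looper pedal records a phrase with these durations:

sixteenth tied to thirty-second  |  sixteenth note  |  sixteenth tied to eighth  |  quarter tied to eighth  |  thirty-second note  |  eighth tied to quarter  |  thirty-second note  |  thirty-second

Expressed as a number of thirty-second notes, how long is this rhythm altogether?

Working in thirty-second notes: sixteenth tied to thirty-second (sixteenth + thirty-second) = 3; sixteenth note = 2; sixteenth tied to eighth (sixteenth + eighth) = 6; quarter tied to eighth (quarter + eighth) = 12; thirty-second note = 1; eighth tied to quarter (eighth + quarter) = 12; thirty-second note = 1; thirty-second = 1.
Adding: 3 + 2 + 6 + 12 + 1 + 12 + 1 + 1 = 38 thirty-second notes.

38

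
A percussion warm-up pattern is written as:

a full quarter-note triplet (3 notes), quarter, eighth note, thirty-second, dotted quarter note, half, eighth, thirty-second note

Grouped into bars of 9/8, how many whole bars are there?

One bar of 9/8 = 36 thirty-second notes.
Each duration in thirty-second notes: a full quarter-note triplet (3 notes) (three triplet quarters span one half) = 16; quarter = 8; eighth note = 4; thirty-second = 1; dotted quarter note = 12; half = 16; eighth = 4; thirty-second note = 1.
Adding: 16 + 8 + 4 + 1 + 12 + 16 + 4 + 1 = 62.
62 ÷ 36 = 1 complete bar with 26 left over.

1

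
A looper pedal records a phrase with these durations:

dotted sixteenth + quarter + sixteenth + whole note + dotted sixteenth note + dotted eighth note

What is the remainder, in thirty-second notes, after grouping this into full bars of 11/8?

10

One bar of 11/8 = 44 thirty-second notes.
Working in thirty-second notes: dotted sixteenth = 3; quarter = 8; sixteenth = 2; whole note = 32; dotted sixteenth note = 3; dotted eighth note = 6.
Total: 3 + 8 + 2 + 32 + 3 + 6 = 54.
54 ÷ 44 = 1 complete bar with 10 thirty-second notes remaining.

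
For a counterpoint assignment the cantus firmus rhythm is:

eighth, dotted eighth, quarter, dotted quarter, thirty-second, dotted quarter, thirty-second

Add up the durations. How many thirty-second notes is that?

44

Working in thirty-second notes: eighth = 4; dotted eighth = 6; quarter = 8; dotted quarter = 12; thirty-second = 1; dotted quarter = 12; thirty-second = 1.
Sum: 4 + 6 + 8 + 12 + 1 + 12 + 1 = 44 thirty-second notes.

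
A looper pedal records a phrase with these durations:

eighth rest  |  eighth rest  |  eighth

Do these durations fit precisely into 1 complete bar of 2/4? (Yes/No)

No

One bar of 2/4 = 4 eighth notes.
Express everything in eighth notes: eighth rest = 1; eighth rest = 1; eighth = 1.
Adding: 1 + 1 + 1 = 3.
3 falls short of 4, so the answer is No.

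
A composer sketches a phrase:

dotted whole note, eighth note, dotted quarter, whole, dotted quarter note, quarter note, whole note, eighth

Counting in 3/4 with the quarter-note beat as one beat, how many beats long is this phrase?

19

One quarter-note beat = 2 eighth notes.
Convert each value to eighth notes: dotted whole note = 12; eighth note = 1; dotted quarter = 3; whole = 8; dotted quarter note = 3; quarter note = 2; whole note = 8; eighth = 1.
Adding: 12 + 1 + 3 + 8 + 3 + 2 + 8 + 1 = 38.
38 ÷ 2 = 19 beats.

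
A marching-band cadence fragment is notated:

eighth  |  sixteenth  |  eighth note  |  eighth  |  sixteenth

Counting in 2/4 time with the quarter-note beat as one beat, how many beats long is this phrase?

One quarter-note beat = 4 sixteenth notes.
Working in sixteenth notes: eighth = 2; sixteenth = 1; eighth note = 2; eighth = 2; sixteenth = 1.
Adding: 2 + 1 + 2 + 2 + 1 = 8.
8 ÷ 4 = 2 beats.

2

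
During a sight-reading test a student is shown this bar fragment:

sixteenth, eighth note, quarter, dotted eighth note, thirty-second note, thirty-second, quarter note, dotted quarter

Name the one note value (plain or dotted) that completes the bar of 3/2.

The bar of 3/2 = 48 thirty-second notes.
Working in thirty-second notes: sixteenth = 2; eighth note = 4; quarter = 8; dotted eighth note = 6; thirty-second note = 1; thirty-second = 1; quarter note = 8; dotted quarter = 12.
Altogether 2 + 4 + 8 + 6 + 1 + 1 + 8 + 12 = 42.
Remaining: 48 − 42 = 6 thirty-second notes, which is a dotted eighth note.

dotted eighth note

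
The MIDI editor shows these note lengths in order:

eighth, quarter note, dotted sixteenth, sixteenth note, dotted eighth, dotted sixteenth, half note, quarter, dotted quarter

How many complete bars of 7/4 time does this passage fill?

One bar of 7/4 = 56 thirty-second notes.
Each duration in thirty-second notes: eighth = 4; quarter note = 8; dotted sixteenth = 3; sixteenth note = 2; dotted eighth = 6; dotted sixteenth = 3; half note = 16; quarter = 8; dotted quarter = 12.
Total: 4 + 8 + 3 + 2 + 6 + 3 + 16 + 8 + 12 = 62.
62 ÷ 56 = 1 complete bar with 6 left over.

1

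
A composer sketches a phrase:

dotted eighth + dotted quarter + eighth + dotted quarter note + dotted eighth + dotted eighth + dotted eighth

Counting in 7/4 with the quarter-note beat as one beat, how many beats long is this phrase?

One quarter-note beat = 4 sixteenth notes.
Express everything in sixteenth notes: dotted eighth = 3; dotted quarter = 6; eighth = 2; dotted quarter note = 6; dotted eighth = 3; dotted eighth = 3; dotted eighth = 3.
Altogether 3 + 6 + 2 + 6 + 3 + 3 + 3 = 26.
26 ÷ 4 = 6.5 beats.

6.5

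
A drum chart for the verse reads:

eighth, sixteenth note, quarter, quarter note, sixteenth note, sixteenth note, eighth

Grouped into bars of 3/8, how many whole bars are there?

One bar of 3/8 = 6 sixteenth notes.
Convert each value to sixteenth notes: eighth = 2; sixteenth note = 1; quarter = 4; quarter note = 4; sixteenth note = 1; sixteenth note = 1; eighth = 2.
Total: 2 + 1 + 4 + 4 + 1 + 1 + 2 = 15.
15 ÷ 6 = 2 complete bars with 3 left over.

2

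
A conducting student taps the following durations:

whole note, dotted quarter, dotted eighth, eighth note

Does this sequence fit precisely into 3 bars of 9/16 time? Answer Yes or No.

One bar of 9/16 = 9 sixteenth notes, so 3 bars = 27.
Working in sixteenth notes: whole note = 16; dotted quarter = 6; dotted eighth = 3; eighth note = 2.
Sum: 16 + 6 + 3 + 2 = 27.
27 equals 27, so the answer is Yes.

Yes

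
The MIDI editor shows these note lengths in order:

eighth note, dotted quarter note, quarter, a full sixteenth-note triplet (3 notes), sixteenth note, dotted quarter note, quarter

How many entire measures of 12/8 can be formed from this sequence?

1

One bar of 12/8 = 24 sixteenth notes.
Express everything in sixteenth notes: eighth note = 2; dotted quarter note = 6; quarter = 4; a full sixteenth-note triplet (3 notes) (three triplet sixteenths span one eighth) = 2; sixteenth note = 1; dotted quarter note = 6; quarter = 4.
Sum: 2 + 6 + 4 + 2 + 1 + 6 + 4 = 25.
25 ÷ 24 = 1 complete bar with 1 left over.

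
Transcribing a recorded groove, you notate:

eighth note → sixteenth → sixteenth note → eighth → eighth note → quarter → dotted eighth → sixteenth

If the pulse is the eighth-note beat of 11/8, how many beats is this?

8

One eighth-note beat = 2 sixteenth notes.
Each duration in sixteenth notes: eighth note = 2; sixteenth = 1; sixteenth note = 1; eighth = 2; eighth note = 2; quarter = 4; dotted eighth = 3; sixteenth = 1.
Adding: 2 + 1 + 1 + 2 + 2 + 4 + 3 + 1 = 16.
16 ÷ 2 = 8 beats.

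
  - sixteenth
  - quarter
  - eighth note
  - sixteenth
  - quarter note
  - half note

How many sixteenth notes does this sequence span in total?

20

In sixteenth notes: sixteenth = 1; quarter = 4; eighth note = 2; sixteenth = 1; quarter note = 4; half note = 8.
Total: 1 + 4 + 2 + 1 + 4 + 8 = 20 sixteenth notes.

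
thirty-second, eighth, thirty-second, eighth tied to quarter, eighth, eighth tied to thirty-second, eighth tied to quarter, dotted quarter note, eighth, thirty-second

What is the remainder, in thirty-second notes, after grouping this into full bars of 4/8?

One bar of 4/8 = 16 thirty-second notes.
Convert each value to thirty-second notes: thirty-second = 1; eighth = 4; thirty-second = 1; eighth tied to quarter (eighth + quarter) = 12; eighth = 4; eighth tied to thirty-second (eighth + thirty-second) = 5; eighth tied to quarter (eighth + quarter) = 12; dotted quarter note = 12; eighth = 4; thirty-second = 1.
Sum: 1 + 4 + 1 + 12 + 4 + 5 + 12 + 12 + 4 + 1 = 56.
56 ÷ 16 = 3 complete bars with 8 thirty-second notes remaining.

8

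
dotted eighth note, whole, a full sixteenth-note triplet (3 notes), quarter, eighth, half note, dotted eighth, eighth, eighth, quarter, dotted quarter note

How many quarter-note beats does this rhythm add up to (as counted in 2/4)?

One quarter-note beat = 4 sixteenth notes.
In sixteenth notes: dotted eighth note = 3; whole = 16; a full sixteenth-note triplet (3 notes) (three triplet sixteenths span one eighth) = 2; quarter = 4; eighth = 2; half note = 8; dotted eighth = 3; eighth = 2; eighth = 2; quarter = 4; dotted quarter note = 6.
Sum: 3 + 16 + 2 + 4 + 2 + 8 + 3 + 2 + 2 + 4 + 6 = 52.
52 ÷ 4 = 13 beats.

13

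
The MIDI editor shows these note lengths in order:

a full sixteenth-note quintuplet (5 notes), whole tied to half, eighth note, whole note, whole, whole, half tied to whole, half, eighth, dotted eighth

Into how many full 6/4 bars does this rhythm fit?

4

One bar of 6/4 = 24 sixteenth notes.
In sixteenth notes: a full sixteenth-note quintuplet (5 notes) (five quintuplet sixteenths span one quarter) = 4; whole tied to half (whole + half) = 24; eighth note = 2; whole note = 16; whole = 16; whole = 16; half tied to whole (half + whole) = 24; half = 8; eighth = 2; dotted eighth = 3.
Adding: 4 + 24 + 2 + 16 + 16 + 16 + 24 + 8 + 2 + 3 = 115.
115 ÷ 24 = 4 complete bars with 19 left over.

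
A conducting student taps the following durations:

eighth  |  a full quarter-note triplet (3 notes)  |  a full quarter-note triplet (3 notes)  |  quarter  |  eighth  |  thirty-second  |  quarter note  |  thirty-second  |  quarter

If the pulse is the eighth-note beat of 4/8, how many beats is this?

One eighth-note beat = 4 thirty-second notes.
In thirty-second notes: eighth = 4; a full quarter-note triplet (3 notes) (three triplet quarters span one half) = 16; a full quarter-note triplet (3 notes) (three triplet quarters span one half) = 16; quarter = 8; eighth = 4; thirty-second = 1; quarter note = 8; thirty-second = 1; quarter = 8.
Altogether 4 + 16 + 16 + 8 + 4 + 1 + 8 + 1 + 8 = 66.
66 ÷ 4 = 16.5 beats.

16.5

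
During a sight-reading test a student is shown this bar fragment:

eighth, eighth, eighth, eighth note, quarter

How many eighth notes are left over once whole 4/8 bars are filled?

One bar of 4/8 = 4 eighth notes.
Each duration in eighth notes: eighth = 1; eighth = 1; eighth = 1; eighth note = 1; quarter = 2.
Sum: 1 + 1 + 1 + 1 + 2 = 6.
6 ÷ 4 = 1 complete bar with 2 eighth notes remaining.

2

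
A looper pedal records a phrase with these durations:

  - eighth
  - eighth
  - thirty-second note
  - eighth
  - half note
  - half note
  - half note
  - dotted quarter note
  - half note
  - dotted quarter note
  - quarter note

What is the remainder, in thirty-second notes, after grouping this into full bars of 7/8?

One bar of 7/8 = 28 thirty-second notes.
Express everything in thirty-second notes: eighth = 4; eighth = 4; thirty-second note = 1; eighth = 4; half note = 16; half note = 16; half note = 16; dotted quarter note = 12; half note = 16; dotted quarter note = 12; quarter note = 8.
Adding: 4 + 4 + 1 + 4 + 16 + 16 + 16 + 12 + 16 + 12 + 8 = 109.
109 ÷ 28 = 3 complete bars with 25 thirty-second notes remaining.

25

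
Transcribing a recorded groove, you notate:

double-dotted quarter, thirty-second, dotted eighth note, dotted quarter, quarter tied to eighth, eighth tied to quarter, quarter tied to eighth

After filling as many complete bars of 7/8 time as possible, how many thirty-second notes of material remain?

13

One bar of 7/8 = 28 thirty-second notes.
Working in thirty-second notes: double-dotted quarter = 14; thirty-second = 1; dotted eighth note = 6; dotted quarter = 12; quarter tied to eighth (quarter + eighth) = 12; eighth tied to quarter (eighth + quarter) = 12; quarter tied to eighth (quarter + eighth) = 12.
Altogether 14 + 1 + 6 + 12 + 12 + 12 + 12 = 69.
69 ÷ 28 = 2 complete bars with 13 thirty-second notes remaining.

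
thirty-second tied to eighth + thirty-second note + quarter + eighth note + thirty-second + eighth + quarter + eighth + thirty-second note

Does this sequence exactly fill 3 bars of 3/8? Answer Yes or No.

One bar of 3/8 = 12 thirty-second notes, so 3 bars = 36.
In thirty-second notes: thirty-second tied to eighth (thirty-second + eighth) = 5; thirty-second note = 1; quarter = 8; eighth note = 4; thirty-second = 1; eighth = 4; quarter = 8; eighth = 4; thirty-second note = 1.
Altogether 5 + 1 + 8 + 4 + 1 + 4 + 8 + 4 + 1 = 36.
36 equals 36, so the answer is Yes.

Yes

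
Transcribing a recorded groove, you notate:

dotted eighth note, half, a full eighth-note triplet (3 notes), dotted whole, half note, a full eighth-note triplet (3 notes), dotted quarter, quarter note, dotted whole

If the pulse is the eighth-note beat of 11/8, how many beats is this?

42.5

One eighth-note beat = 2 sixteenth notes.
Each duration in sixteenth notes: dotted eighth note = 3; half = 8; a full eighth-note triplet (3 notes) (three triplet eighths span one quarter) = 4; dotted whole = 24; half note = 8; a full eighth-note triplet (3 notes) (three triplet eighths span one quarter) = 4; dotted quarter = 6; quarter note = 4; dotted whole = 24.
Total: 3 + 8 + 4 + 24 + 8 + 4 + 6 + 4 + 24 = 85.
85 ÷ 2 = 42.5 beats.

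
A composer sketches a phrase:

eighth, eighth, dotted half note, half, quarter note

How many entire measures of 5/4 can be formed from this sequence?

One bar of 5/4 = 10 eighth notes.
Each duration in eighth notes: eighth = 1; eighth = 1; dotted half note = 6; half = 4; quarter note = 2.
Adding: 1 + 1 + 6 + 4 + 2 = 14.
14 ÷ 10 = 1 complete bar with 4 left over.

1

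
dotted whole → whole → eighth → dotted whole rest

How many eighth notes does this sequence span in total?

33

Working in eighth notes: dotted whole = 12; whole = 8; eighth = 1; dotted whole rest = 12.
Sum: 12 + 8 + 1 + 12 = 33 eighth notes.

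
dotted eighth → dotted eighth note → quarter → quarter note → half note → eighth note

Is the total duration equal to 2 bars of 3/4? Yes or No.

Yes

One bar of 3/4 = 12 sixteenth notes, so 2 bars = 24.
Each duration in sixteenth notes: dotted eighth = 3; dotted eighth note = 3; quarter = 4; quarter note = 4; half note = 8; eighth note = 2.
Sum: 3 + 3 + 4 + 4 + 8 + 2 = 24.
24 equals 24, so the answer is Yes.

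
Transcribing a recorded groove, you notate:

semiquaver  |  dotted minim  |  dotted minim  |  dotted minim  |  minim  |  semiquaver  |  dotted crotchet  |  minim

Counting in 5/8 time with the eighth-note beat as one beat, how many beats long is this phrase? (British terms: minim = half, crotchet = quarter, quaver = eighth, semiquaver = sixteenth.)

30

One eighth-note beat = 2 sixteenth notes.
Express everything in sixteenth notes: semiquaver = 1; dotted minim = 12; dotted minim = 12; dotted minim = 12; minim = 8; semiquaver = 1; dotted crotchet = 6; minim = 8.
Adding: 1 + 12 + 12 + 12 + 8 + 1 + 6 + 8 = 60.
60 ÷ 2 = 30 beats.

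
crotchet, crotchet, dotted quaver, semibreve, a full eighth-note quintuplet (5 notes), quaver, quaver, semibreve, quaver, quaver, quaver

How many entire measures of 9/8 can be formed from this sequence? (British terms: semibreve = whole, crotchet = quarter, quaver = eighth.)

3

One bar of 9/8 = 18 sixteenth notes.
Each duration in sixteenth notes: crotchet = 4; crotchet = 4; dotted quaver = 3; semibreve = 16; a full eighth-note quintuplet (5 notes) (five quintuplet eighths span one half) = 8; quaver = 2; quaver = 2; semibreve = 16; quaver = 2; quaver = 2; quaver = 2.
Adding: 4 + 4 + 3 + 16 + 8 + 2 + 2 + 16 + 2 + 2 + 2 = 61.
61 ÷ 18 = 3 complete bars with 7 left over.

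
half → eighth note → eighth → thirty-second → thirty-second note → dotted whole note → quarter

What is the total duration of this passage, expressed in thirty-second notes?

82

In thirty-second notes: half = 16; eighth note = 4; eighth = 4; thirty-second = 1; thirty-second note = 1; dotted whole note = 48; quarter = 8.
Total: 16 + 4 + 4 + 1 + 1 + 48 + 8 = 82 thirty-second notes.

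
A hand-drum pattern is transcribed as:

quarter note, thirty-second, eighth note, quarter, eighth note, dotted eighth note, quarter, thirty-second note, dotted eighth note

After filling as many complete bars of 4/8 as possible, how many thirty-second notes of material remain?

One bar of 4/8 = 16 thirty-second notes.
Convert each value to thirty-second notes: quarter note = 8; thirty-second = 1; eighth note = 4; quarter = 8; eighth note = 4; dotted eighth note = 6; quarter = 8; thirty-second note = 1; dotted eighth note = 6.
Total: 8 + 1 + 4 + 8 + 4 + 6 + 8 + 1 + 6 = 46.
46 ÷ 16 = 2 complete bars with 14 thirty-second notes remaining.

14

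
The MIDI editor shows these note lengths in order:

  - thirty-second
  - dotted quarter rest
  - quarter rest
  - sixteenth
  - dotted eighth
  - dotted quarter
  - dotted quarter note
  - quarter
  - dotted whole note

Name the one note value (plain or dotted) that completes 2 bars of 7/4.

2 bars of 7/4 = 112 thirty-second notes.
In thirty-second notes: thirty-second = 1; dotted quarter rest = 12; quarter rest = 8; sixteenth = 2; dotted eighth = 6; dotted quarter = 12; dotted quarter note = 12; quarter = 8; dotted whole note = 48.
Total: 1 + 12 + 8 + 2 + 6 + 12 + 12 + 8 + 48 = 109.
Remaining: 112 − 109 = 3 thirty-second notes, which is a dotted sixteenth note.

dotted sixteenth note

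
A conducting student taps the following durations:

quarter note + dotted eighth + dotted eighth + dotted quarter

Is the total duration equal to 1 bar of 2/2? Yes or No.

One bar of 2/2 = 16 sixteenth notes.
Each duration in sixteenth notes: quarter note = 4; dotted eighth = 3; dotted eighth = 3; dotted quarter = 6.
Total: 4 + 3 + 3 + 6 = 16.
16 equals 16, so the answer is Yes.

Yes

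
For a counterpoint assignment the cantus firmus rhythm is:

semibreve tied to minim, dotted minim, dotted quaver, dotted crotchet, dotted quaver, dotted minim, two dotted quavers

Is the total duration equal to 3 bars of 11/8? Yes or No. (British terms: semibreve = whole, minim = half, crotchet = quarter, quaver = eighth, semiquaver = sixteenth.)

One bar of 11/8 = 22 sixteenth notes, so 3 bars = 66.
Convert each value to sixteenth notes: semibreve tied to minim (semibreve + minim) = 24; dotted minim = 12; dotted quaver = 3; dotted crotchet = 6; dotted quaver = 3; dotted minim = 12; dotted quaver = 3; dotted quaver = 3.
Altogether 24 + 12 + 3 + 6 + 3 + 12 + 3 + 3 = 66.
66 equals 66, so the answer is Yes.

Yes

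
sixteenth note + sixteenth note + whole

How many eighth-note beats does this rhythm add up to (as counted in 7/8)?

One eighth-note beat = 2 sixteenth notes.
Convert each value to sixteenth notes: sixteenth note = 1; sixteenth note = 1; whole = 16.
Total: 1 + 1 + 16 = 18.
18 ÷ 2 = 9 beats.

9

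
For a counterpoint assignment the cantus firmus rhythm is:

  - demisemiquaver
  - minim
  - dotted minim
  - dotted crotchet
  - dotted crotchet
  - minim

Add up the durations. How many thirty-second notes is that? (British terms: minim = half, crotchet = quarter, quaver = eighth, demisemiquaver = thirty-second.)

In thirty-second notes: demisemiquaver = 1; minim = 16; dotted minim = 24; dotted crotchet = 12; dotted crotchet = 12; minim = 16.
Total: 1 + 16 + 24 + 12 + 12 + 16 = 81 thirty-second notes.

81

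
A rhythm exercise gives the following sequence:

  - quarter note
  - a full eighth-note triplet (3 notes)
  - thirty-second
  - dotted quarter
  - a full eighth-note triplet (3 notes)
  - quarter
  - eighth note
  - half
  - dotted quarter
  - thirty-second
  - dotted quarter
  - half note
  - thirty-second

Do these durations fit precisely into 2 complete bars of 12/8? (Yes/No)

No

One bar of 12/8 = 48 thirty-second notes, so 2 bars = 96.
Each duration in thirty-second notes: quarter note = 8; a full eighth-note triplet (3 notes) (three triplet eighths span one quarter) = 8; thirty-second = 1; dotted quarter = 12; a full eighth-note triplet (3 notes) (three triplet eighths span one quarter) = 8; quarter = 8; eighth note = 4; half = 16; dotted quarter = 12; thirty-second = 1; dotted quarter = 12; half note = 16; thirty-second = 1.
Adding: 8 + 8 + 1 + 12 + 8 + 8 + 4 + 16 + 12 + 1 + 12 + 16 + 1 = 107.
107 exceeds 96, so the answer is No.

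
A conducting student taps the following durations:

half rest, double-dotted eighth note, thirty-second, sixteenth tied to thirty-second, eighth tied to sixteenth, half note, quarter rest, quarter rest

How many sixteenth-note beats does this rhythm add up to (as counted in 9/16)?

32.5

One sixteenth-note beat = 2 thirty-second notes.
Convert each value to thirty-second notes: half rest = 16; double-dotted eighth note = 7; thirty-second = 1; sixteenth tied to thirty-second (sixteenth + thirty-second) = 3; eighth tied to sixteenth (eighth + sixteenth) = 6; half note = 16; quarter rest = 8; quarter rest = 8.
Altogether 16 + 7 + 1 + 3 + 6 + 16 + 8 + 8 = 65.
65 ÷ 2 = 32.5 beats.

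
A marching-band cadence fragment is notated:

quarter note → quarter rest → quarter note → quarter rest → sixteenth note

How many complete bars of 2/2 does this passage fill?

One bar of 2/2 = 16 sixteenth notes.
Each duration in sixteenth notes: quarter note = 4; quarter rest = 4; quarter note = 4; quarter rest = 4; sixteenth note = 1.
Total: 4 + 4 + 4 + 4 + 1 = 17.
17 ÷ 16 = 1 complete bar with 1 left over.

1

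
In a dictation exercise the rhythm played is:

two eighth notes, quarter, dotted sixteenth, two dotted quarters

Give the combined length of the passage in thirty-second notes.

43

Working in thirty-second notes: eighth note = 4; eighth note = 4; quarter = 8; dotted sixteenth = 3; dotted quarter = 12; dotted quarter = 12.
Adding: 4 + 4 + 8 + 3 + 12 + 12 = 43 thirty-second notes.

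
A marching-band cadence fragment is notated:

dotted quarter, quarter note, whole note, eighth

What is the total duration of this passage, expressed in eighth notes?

Express everything in eighth notes: dotted quarter = 3; quarter note = 2; whole note = 8; eighth = 1.
Total: 3 + 2 + 8 + 1 = 14 eighth notes.

14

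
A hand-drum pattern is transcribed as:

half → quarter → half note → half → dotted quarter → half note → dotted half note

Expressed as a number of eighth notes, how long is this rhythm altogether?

27

Working in eighth notes: half = 4; quarter = 2; half note = 4; half = 4; dotted quarter = 3; half note = 4; dotted half note = 6.
Sum: 4 + 2 + 4 + 4 + 3 + 4 + 6 = 27 eighth notes.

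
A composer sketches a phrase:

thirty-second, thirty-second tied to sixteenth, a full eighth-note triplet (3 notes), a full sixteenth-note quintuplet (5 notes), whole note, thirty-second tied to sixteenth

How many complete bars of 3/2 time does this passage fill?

1

One bar of 3/2 = 48 thirty-second notes.
Convert each value to thirty-second notes: thirty-second = 1; thirty-second tied to sixteenth (thirty-second + sixteenth) = 3; a full eighth-note triplet (3 notes) (three triplet eighths span one quarter) = 8; a full sixteenth-note quintuplet (5 notes) (five quintuplet sixteenths span one quarter) = 8; whole note = 32; thirty-second tied to sixteenth (thirty-second + sixteenth) = 3.
Total: 1 + 3 + 8 + 8 + 32 + 3 = 55.
55 ÷ 48 = 1 complete bar with 7 left over.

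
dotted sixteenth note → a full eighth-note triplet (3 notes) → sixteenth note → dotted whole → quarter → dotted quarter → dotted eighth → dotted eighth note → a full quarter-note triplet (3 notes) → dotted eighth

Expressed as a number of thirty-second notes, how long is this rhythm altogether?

Convert each value to thirty-second notes: dotted sixteenth note = 3; a full eighth-note triplet (3 notes) (three triplet eighths span one quarter) = 8; sixteenth note = 2; dotted whole = 48; quarter = 8; dotted quarter = 12; dotted eighth = 6; dotted eighth note = 6; a full quarter-note triplet (3 notes) (three triplet quarters span one half) = 16; dotted eighth = 6.
Adding: 3 + 8 + 2 + 48 + 8 + 12 + 6 + 6 + 16 + 6 = 115 thirty-second notes.

115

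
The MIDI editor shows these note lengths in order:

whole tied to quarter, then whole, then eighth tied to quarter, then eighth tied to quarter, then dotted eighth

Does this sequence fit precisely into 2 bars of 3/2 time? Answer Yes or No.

No

One bar of 3/2 = 24 sixteenth notes, so 2 bars = 48.
Working in sixteenth notes: whole tied to quarter (whole + quarter) = 20; whole = 16; eighth tied to quarter (eighth + quarter) = 6; eighth tied to quarter (eighth + quarter) = 6; dotted eighth = 3.
Total: 20 + 16 + 6 + 6 + 3 = 51.
51 exceeds 48, so the answer is No.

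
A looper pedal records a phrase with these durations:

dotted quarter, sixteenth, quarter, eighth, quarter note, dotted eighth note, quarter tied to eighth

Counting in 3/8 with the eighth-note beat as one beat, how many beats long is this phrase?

13

One eighth-note beat = 2 sixteenth notes.
Convert each value to sixteenth notes: dotted quarter = 6; sixteenth = 1; quarter = 4; eighth = 2; quarter note = 4; dotted eighth note = 3; quarter tied to eighth (quarter + eighth) = 6.
Altogether 6 + 1 + 4 + 2 + 4 + 3 + 6 = 26.
26 ÷ 2 = 13 beats.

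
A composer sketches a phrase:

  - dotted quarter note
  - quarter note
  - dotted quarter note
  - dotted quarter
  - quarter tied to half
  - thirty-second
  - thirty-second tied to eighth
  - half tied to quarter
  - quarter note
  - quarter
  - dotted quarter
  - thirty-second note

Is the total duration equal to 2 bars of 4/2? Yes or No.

One bar of 4/2 = 64 thirty-second notes, so 2 bars = 128.
Working in thirty-second notes: dotted quarter note = 12; quarter note = 8; dotted quarter note = 12; dotted quarter = 12; quarter tied to half (quarter + half) = 24; thirty-second = 1; thirty-second tied to eighth (thirty-second + eighth) = 5; half tied to quarter (half + quarter) = 24; quarter note = 8; quarter = 8; dotted quarter = 12; thirty-second note = 1.
Altogether 12 + 8 + 12 + 12 + 24 + 1 + 5 + 24 + 8 + 8 + 12 + 1 = 127.
127 falls short of 128, so the answer is No.

No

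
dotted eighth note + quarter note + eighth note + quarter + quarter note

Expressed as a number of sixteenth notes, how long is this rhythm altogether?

Working in sixteenth notes: dotted eighth note = 3; quarter note = 4; eighth note = 2; quarter = 4; quarter note = 4.
Sum: 3 + 4 + 2 + 4 + 4 = 17 sixteenth notes.

17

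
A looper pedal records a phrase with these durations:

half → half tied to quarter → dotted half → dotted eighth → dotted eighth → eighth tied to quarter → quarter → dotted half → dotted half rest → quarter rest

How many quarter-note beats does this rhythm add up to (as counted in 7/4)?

One quarter-note beat = 4 sixteenth notes.
Working in sixteenth notes: half = 8; half tied to quarter (half + quarter) = 12; dotted half = 12; dotted eighth = 3; dotted eighth = 3; eighth tied to quarter (eighth + quarter) = 6; quarter = 4; dotted half = 12; dotted half rest = 12; quarter rest = 4.
Altogether 8 + 12 + 12 + 3 + 3 + 6 + 4 + 12 + 12 + 4 = 76.
76 ÷ 4 = 19 beats.

19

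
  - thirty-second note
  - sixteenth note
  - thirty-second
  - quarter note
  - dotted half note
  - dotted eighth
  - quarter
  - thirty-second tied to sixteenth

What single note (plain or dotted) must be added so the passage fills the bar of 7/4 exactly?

The bar of 7/4 = 56 thirty-second notes.
Each duration in thirty-second notes: thirty-second note = 1; sixteenth note = 2; thirty-second = 1; quarter note = 8; dotted half note = 24; dotted eighth = 6; quarter = 8; thirty-second tied to sixteenth (thirty-second + sixteenth) = 3.
Adding: 1 + 2 + 1 + 8 + 24 + 6 + 8 + 3 = 53.
Remaining: 56 − 53 = 3 thirty-second notes, which is a dotted sixteenth note.

dotted sixteenth note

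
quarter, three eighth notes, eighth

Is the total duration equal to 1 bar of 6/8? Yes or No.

Yes

One bar of 6/8 = 6 eighth notes.
In eighth notes: quarter = 2; eighth note = 1; eighth note = 1; eighth note = 1; eighth = 1.
Sum: 2 + 1 + 1 + 1 + 1 = 6.
6 equals 6, so the answer is Yes.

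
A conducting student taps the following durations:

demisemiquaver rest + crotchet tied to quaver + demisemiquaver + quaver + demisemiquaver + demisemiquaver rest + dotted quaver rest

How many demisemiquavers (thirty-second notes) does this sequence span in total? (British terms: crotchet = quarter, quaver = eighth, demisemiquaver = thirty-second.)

26

Each duration in thirty-second notes: demisemiquaver rest = 1; crotchet tied to quaver (crotchet + quaver) = 12; demisemiquaver = 1; quaver = 4; demisemiquaver = 1; demisemiquaver rest = 1; dotted quaver rest = 6.
Altogether 1 + 12 + 1 + 4 + 1 + 1 + 6 = 26 thirty-second notes.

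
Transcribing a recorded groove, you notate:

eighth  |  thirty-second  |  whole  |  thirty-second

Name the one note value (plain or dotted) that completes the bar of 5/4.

sixteenth note

The bar of 5/4 = 40 thirty-second notes.
Each duration in thirty-second notes: eighth = 4; thirty-second = 1; whole = 32; thirty-second = 1.
Adding: 4 + 1 + 32 + 1 = 38.
Remaining: 40 − 38 = 2 thirty-second notes, which is a sixteenth note.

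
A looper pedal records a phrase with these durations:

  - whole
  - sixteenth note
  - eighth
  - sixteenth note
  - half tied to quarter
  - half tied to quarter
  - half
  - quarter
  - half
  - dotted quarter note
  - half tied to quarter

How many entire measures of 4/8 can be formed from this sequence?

10

One bar of 4/8 = 8 sixteenth notes.
In sixteenth notes: whole = 16; sixteenth note = 1; eighth = 2; sixteenth note = 1; half tied to quarter (half + quarter) = 12; half tied to quarter (half + quarter) = 12; half = 8; quarter = 4; half = 8; dotted quarter note = 6; half tied to quarter (half + quarter) = 12.
Sum: 16 + 1 + 2 + 1 + 12 + 12 + 8 + 4 + 8 + 6 + 12 = 82.
82 ÷ 8 = 10 complete bars with 2 left over.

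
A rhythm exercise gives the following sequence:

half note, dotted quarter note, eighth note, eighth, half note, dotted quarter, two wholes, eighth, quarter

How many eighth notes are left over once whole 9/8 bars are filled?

8

One bar of 9/8 = 9 eighth notes.
Each duration in eighth notes: half note = 4; dotted quarter note = 3; eighth note = 1; eighth = 1; half note = 4; dotted quarter = 3; whole = 8; whole = 8; eighth = 1; quarter = 2.
Total: 4 + 3 + 1 + 1 + 4 + 3 + 8 + 8 + 1 + 2 = 35.
35 ÷ 9 = 3 complete bars with 8 eighth notes remaining.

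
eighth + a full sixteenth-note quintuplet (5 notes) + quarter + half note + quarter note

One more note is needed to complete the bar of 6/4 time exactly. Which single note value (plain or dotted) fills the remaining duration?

eighth note

The bar of 6/4 = 12 eighth notes.
In eighth notes: eighth = 1; a full sixteenth-note quintuplet (5 notes) (five quintuplet sixteenths span one quarter) = 2; quarter = 2; half note = 4; quarter note = 2.
Sum: 1 + 2 + 2 + 4 + 2 = 11.
Remaining: 12 − 11 = 1 eighth note, which is a eighth note.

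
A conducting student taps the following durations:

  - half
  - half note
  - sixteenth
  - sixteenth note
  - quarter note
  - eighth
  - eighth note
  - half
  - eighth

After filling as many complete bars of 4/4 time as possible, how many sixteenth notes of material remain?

One bar of 4/4 = 16 sixteenth notes.
Express everything in sixteenth notes: half = 8; half note = 8; sixteenth = 1; sixteenth note = 1; quarter note = 4; eighth = 2; eighth note = 2; half = 8; eighth = 2.
Total: 8 + 8 + 1 + 1 + 4 + 2 + 2 + 8 + 2 = 36.
36 ÷ 16 = 2 complete bars with 4 sixteenth notes remaining.

4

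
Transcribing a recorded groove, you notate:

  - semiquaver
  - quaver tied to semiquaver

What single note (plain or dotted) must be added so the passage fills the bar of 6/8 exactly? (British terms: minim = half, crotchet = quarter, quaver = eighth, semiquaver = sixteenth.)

The bar of 6/8 = 12 sixteenth notes.
Convert each value to sixteenth notes: semiquaver = 1; quaver tied to semiquaver (quaver + semiquaver) = 3.
Sum: 1 + 3 = 4.
Remaining: 12 − 4 = 8 sixteenth notes, which is a half note.

half note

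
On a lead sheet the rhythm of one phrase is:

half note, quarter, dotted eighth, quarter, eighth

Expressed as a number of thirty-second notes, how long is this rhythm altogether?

Express everything in thirty-second notes: half note = 16; quarter = 8; dotted eighth = 6; quarter = 8; eighth = 4.
Sum: 16 + 8 + 6 + 8 + 4 = 42 thirty-second notes.

42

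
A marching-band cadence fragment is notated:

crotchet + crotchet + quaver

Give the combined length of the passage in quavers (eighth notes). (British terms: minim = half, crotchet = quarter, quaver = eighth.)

Each duration in eighth notes: crotchet = 2; crotchet = 2; quaver = 1.
Adding: 2 + 2 + 1 = 5 eighth notes.

5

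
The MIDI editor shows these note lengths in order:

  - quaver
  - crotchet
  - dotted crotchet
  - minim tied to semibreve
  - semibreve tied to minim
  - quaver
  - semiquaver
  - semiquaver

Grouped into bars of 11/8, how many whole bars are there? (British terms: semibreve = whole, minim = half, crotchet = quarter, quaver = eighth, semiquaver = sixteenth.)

2

One bar of 11/8 = 22 sixteenth notes.
Express everything in sixteenth notes: quaver = 2; crotchet = 4; dotted crotchet = 6; minim tied to semibreve (minim + semibreve) = 24; semibreve tied to minim (semibreve + minim) = 24; quaver = 2; semiquaver = 1; semiquaver = 1.
Sum: 2 + 4 + 6 + 24 + 24 + 2 + 1 + 1 = 64.
64 ÷ 22 = 2 complete bars with 20 left over.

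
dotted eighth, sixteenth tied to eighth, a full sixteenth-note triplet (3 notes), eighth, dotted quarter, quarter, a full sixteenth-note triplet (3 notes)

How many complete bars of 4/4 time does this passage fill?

One bar of 4/4 = 16 sixteenth notes.
In sixteenth notes: dotted eighth = 3; sixteenth tied to eighth (sixteenth + eighth) = 3; a full sixteenth-note triplet (3 notes) (three triplet sixteenths span one eighth) = 2; eighth = 2; dotted quarter = 6; quarter = 4; a full sixteenth-note triplet (3 notes) (three triplet sixteenths span one eighth) = 2.
Altogether 3 + 3 + 2 + 2 + 6 + 4 + 2 = 22.
22 ÷ 16 = 1 complete bar with 6 left over.

1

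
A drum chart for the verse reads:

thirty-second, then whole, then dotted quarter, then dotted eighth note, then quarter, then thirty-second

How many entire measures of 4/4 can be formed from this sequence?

One bar of 4/4 = 32 thirty-second notes.
Each duration in thirty-second notes: thirty-second = 1; whole = 32; dotted quarter = 12; dotted eighth note = 6; quarter = 8; thirty-second = 1.
Adding: 1 + 32 + 12 + 6 + 8 + 1 = 60.
60 ÷ 32 = 1 complete bar with 28 left over.

1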